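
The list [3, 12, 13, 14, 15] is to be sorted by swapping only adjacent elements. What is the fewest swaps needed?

The minimum number of adjacent swaps to sort an array equals its inversion count, since every such swap removes exactly one inversion.
Count inversions — for each element, later elements that are smaller:
3: none → 0
12: none → 0
13: none → 0
14: none → 0
15: none → 0
Total inversions: 0 + 0 + 0 + 0 + 0 = 0

0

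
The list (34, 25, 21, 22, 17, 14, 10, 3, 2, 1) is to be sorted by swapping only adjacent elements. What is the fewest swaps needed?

44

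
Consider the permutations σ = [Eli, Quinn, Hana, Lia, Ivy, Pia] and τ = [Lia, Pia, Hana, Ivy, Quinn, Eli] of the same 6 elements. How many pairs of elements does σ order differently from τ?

Assign each item its position (1..6) in the first ordering, then rewrite the second ordering as that position sequence:
positions: Eli→1, Quinn→2, Hana→3, Lia→4, Ivy→5, Pia→6
second ordering as positions: [4, 6, 3, 5, 2, 1]
Discordant pairs = inversions in this position sequence.
4: 3, 2, 1 → 3
6: 3, 5, 2, 1 → 4
3: 2, 1 → 2
5: 2, 1 → 2
2: 1 → 1
1: 0
Total: 3 + 4 + 2 + 2 + 1 + 0 = 12

12 discordant pairs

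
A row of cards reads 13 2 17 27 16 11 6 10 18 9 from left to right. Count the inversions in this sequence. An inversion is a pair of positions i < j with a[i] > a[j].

Count, for each position, how many later elements it exceeds:
13: 5
2: 0
17: 5
27: 6
16: 4
11: 3
6: 0
10: 1
18: 1
9: 0
Sum: 5 + 0 + 5 + 6 + 4 + 3 + 0 + 1 + 1 + 0 = 25

Inversions: 25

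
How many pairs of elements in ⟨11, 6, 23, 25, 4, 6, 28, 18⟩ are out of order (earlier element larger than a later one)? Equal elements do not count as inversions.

11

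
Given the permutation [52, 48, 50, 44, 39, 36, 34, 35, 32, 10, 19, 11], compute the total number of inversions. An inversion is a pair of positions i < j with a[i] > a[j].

Count, for each position, how many later elements it exceeds:
52 → 48, 50, 44, 39, 36, 34, 35, 32, 10, 19, 11 → 11
48 → 44, 39, 36, 34, 35, 32, 10, 19, 11 → 9
50 → 44, 39, 36, 34, 35, 32, 10, 19, 11 → 9
44 → 39, 36, 34, 35, 32, 10, 19, 11 → 8
39 → 36, 34, 35, 32, 10, 19, 11 → 7
36 → 34, 35, 32, 10, 19, 11 → 6
34 → 32, 10, 19, 11 → 4
35 → 32, 10, 19, 11 → 4
32 → 10, 19, 11 → 3
10 → none → 0
19 → 11 → 1
11 → none → 0
Sum: 11 + 9 + 9 + 8 + 7 + 6 + 4 + 4 + 3 + 0 + 1 + 0 = 62

62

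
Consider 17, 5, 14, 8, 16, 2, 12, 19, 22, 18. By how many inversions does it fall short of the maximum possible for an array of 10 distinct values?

30

Maximum inversions for 10 distinct elements is C(10, 2) = 10·9/2 = 45.
Current inversions — for each element, count later smaller elements:
17: 6
5: 1
14: 3
8: 1
16: 2
2: 0
12: 0
19: 1
22: 1
18: 0
Current total: 6 + 1 + 3 + 1 + 2 + 0 + 0 + 1 + 1 + 0 = 15
Shortfall: 45 − 15 = 30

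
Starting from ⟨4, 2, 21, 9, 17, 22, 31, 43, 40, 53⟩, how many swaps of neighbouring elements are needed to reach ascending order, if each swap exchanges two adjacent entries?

Adjacent swaps: 4

The minimum number of adjacent swaps to sort an array equals its inversion count, since every such swap removes exactly one inversion.
Count inversions — for each element, later elements that are smaller:
4: 2 → 1
2: none → 0
21: 9, 17 → 2
9: none → 0
17: none → 0
22: none → 0
31: none → 0
43: 40 → 1
40: none → 0
53: none → 0
Total inversions: 1 + 0 + 2 + 0 + 0 + 0 + 0 + 1 + 0 + 0 = 4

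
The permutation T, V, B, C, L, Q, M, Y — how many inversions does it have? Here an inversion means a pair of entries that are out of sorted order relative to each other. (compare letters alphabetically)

Inversions: 11

Sweep left to right; for each value list the smaller values that follow it:
T → B, C, L, Q, M → 5
V → B, C, L, Q, M → 5
B → none → 0
C → none → 0
L → none → 0
Q → M → 1
M → none → 0
Y → none → 0
Sum: 5 + 5 + 0 + 0 + 0 + 1 + 0 + 0 = 11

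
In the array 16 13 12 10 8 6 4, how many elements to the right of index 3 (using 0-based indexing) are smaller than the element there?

The element at index 3 is 10.
Elements after it: 8, 6, 4
Those smaller than 10: 8, 6, 4

3 such elements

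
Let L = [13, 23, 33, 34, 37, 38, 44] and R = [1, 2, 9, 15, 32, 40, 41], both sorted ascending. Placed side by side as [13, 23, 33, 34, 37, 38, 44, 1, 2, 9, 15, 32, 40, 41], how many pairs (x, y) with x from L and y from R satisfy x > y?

Take each right-half value and tally the left-half values above it:
r = 1: 13, 23, 33, 34, 37, 38, 44 → 7
r = 2: 13, 23, 33, 34, 37, 38, 44 → 7
r = 9: 13, 23, 33, 34, 37, 38, 44 → 7
r = 15: 23, 33, 34, 37, 38, 44 → 6
r = 32: 33, 34, 37, 38, 44 → 5
r = 40: 44 → 1
r = 41: 44 → 1
Cross-inversions: 7 + 7 + 7 + 6 + 5 + 1 + 1 = 34

34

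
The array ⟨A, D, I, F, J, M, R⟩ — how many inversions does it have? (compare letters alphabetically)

1 inversion

Count, for each position, how many later elements it exceeds:
A → none → 0
D → none → 0
I → F → 1
F → none → 0
J → none → 0
M → none → 0
R → none → 0
Sum: 0 + 0 + 1 + 0 + 0 + 0 + 0 = 1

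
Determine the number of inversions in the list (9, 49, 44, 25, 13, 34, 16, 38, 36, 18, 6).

33

For each element, count later entries that are smaller:
9 → 6 → 1
49 → 44, 25, 13, 34, 16, 38, 36, 18, 6 → 9
44 → 25, 13, 34, 16, 38, 36, 18, 6 → 8
25 → 13, 16, 18, 6 → 4
13 → 6 → 1
34 → 16, 18, 6 → 3
16 → 6 → 1
38 → 36, 18, 6 → 3
36 → 18, 6 → 2
18 → 6 → 1
6 → none → 0
Sum: 1 + 9 + 8 + 4 + 1 + 3 + 1 + 3 + 2 + 1 + 0 = 33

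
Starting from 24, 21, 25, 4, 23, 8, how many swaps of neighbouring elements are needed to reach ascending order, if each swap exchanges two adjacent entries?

The minimum number of adjacent swaps to sort an array equals its inversion count, since every such swap removes exactly one inversion.
Count inversions — for each element, later elements that are smaller:
24: 21, 4, 23, 8 → 4
21: 4, 8 → 2
25: 4, 23, 8 → 3
4: none → 0
23: 8 → 1
8: none → 0
Total inversions: 4 + 2 + 3 + 0 + 1 + 0 = 10

10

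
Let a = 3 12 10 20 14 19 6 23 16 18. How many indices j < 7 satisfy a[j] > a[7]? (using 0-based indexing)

0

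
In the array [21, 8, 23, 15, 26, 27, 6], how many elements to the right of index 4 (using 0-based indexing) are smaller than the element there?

1

The element at index 4 is 26.
Elements after it: 27, 6
Those smaller than 26: 6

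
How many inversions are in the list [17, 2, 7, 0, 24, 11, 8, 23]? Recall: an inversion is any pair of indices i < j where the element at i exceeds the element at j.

11 out-of-order pairs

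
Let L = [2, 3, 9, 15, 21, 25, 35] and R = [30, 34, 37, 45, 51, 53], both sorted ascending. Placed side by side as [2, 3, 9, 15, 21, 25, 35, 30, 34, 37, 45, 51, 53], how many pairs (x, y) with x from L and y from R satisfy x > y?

For each element r of the right run, count left-run elements greater than r:
r = 30: 35 → 1
r = 34: 35 → 1
r = 37: none → 0
r = 45: none → 0
r = 51: none → 0
r = 53: none → 0
Cross-inversions: 1 + 1 + 0 + 0 + 0 + 0 = 2

Split inversions: 2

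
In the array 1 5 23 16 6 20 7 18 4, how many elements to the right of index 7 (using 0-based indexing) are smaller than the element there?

1 such element

The element at index 7 is 18.
Elements after it: 4
Those smaller than 18: 4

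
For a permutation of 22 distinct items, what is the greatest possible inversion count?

231 inversions

The maximum occurs when the array is in strictly decreasing order: every one of the C(22, 2) pairs is inverted.
C(22, 2) = 22·21/2 = 231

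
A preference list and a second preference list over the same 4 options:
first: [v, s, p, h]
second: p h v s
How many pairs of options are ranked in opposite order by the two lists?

4

Assign each item its position (1..4) in the first ordering, then rewrite the second ordering as that position sequence:
positions: v→1, s→2, p→3, h→4
second ordering as positions: [3, 4, 1, 2]
Discordant pairs = inversions in this position sequence.
3: 1, 2 → 2
4: 1, 2 → 2
1: 0
2: 0
Total: 2 + 2 + 0 + 0 = 4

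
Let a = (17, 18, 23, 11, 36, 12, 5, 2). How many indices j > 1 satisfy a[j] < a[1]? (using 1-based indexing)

The element at index 1 is 17.
Elements after it: 18, 23, 11, 36, 12, 5, 2
Those smaller than 17: 11, 12, 5, 2

4 such elements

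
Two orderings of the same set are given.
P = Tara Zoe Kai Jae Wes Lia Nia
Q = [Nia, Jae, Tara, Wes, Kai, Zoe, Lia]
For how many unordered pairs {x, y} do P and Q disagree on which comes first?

12 disagreeing pairs

Assign each item its position (1..7) in the first ordering, then rewrite the second ordering as that position sequence:
positions: Tara→1, Zoe→2, Kai→3, Jae→4, Wes→5, Lia→6, Nia→7
second ordering as positions: [7, 4, 1, 5, 3, 2, 6]
Discordant pairs = inversions in this position sequence.
7: 4, 1, 5, 3, 2, 6 → 6
4: 1, 3, 2 → 3
1: 0
5: 3, 2 → 2
3: 2 → 1
2: 0
6: 0
Total: 6 + 3 + 0 + 2 + 1 + 0 + 0 = 12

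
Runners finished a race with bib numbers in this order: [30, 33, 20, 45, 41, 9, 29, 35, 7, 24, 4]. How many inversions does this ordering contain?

38 out-of-order pairs

For each element, count later entries that are smaller:
30 → 20, 9, 29, 7, 24, 4 → 6
33 → 20, 9, 29, 7, 24, 4 → 6
20 → 9, 7, 4 → 3
45 → 41, 9, 29, 35, 7, 24, 4 → 7
41 → 9, 29, 35, 7, 24, 4 → 6
9 → 7, 4 → 2
29 → 7, 24, 4 → 3
35 → 7, 24, 4 → 3
7 → 4 → 1
24 → 4 → 1
4 → none → 0
Sum: 6 + 6 + 3 + 7 + 6 + 2 + 3 + 3 + 1 + 1 + 0 = 38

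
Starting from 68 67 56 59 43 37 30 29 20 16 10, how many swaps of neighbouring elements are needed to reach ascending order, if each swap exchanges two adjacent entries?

54 adjacent swaps

The minimum number of adjacent swaps to sort an array equals its inversion count, since every such swap removes exactly one inversion.
Count inversions — for each element, later elements that are smaller:
68: 67, 56, 59, 43, 37, 30, 29, 20, 16, 10 → 10
67: 56, 59, 43, 37, 30, 29, 20, 16, 10 → 9
56: 43, 37, 30, 29, 20, 16, 10 → 7
59: 43, 37, 30, 29, 20, 16, 10 → 7
43: 37, 30, 29, 20, 16, 10 → 6
37: 30, 29, 20, 16, 10 → 5
30: 29, 20, 16, 10 → 4
29: 20, 16, 10 → 3
20: 16, 10 → 2
16: 10 → 1
10: none → 0
Total inversions: 10 + 9 + 7 + 7 + 6 + 5 + 4 + 3 + 2 + 1 + 0 = 54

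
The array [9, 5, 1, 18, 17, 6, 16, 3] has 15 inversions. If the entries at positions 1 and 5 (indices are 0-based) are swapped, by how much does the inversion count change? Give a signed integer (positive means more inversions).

+1

Positions 1 and 5 hold 5 and 6; after swapping, the array is [9, 6, 1, 18, 17, 5, 16, 3].
Sweep left to right; for each value list the smaller values that follow it:
9 → 6, 1, 5, 3 → 4
6 → 1, 5, 3 → 3
1 → none → 0
18 → 17, 5, 16, 3 → 4
17 → 5, 16, 3 → 3
5 → 3 → 1
16 → 3 → 1
3 → none → 0
Sum: 4 + 3 + 0 + 4 + 3 + 1 + 1 + 0 = 16
Change: 16 − 15 = +1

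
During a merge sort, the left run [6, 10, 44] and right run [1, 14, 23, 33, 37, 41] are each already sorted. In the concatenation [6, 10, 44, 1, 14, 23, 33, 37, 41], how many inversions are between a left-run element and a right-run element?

For each element r of the right run, count left-run elements greater than r:
r = 1: 6, 10, 44 → 3
r = 14: 44 → 1
r = 23: 44 → 1
r = 33: 44 → 1
r = 37: 44 → 1
r = 41: 44 → 1
Cross-inversions: 3 + 1 + 1 + 1 + 1 + 1 = 8

8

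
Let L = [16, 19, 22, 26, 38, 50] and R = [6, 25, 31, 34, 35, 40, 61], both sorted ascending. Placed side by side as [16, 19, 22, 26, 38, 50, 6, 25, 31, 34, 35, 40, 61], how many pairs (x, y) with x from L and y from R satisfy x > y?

Take each right-half value and tally the left-half values above it:
r = 6: 16, 19, 22, 26, 38, 50 → 6
r = 25: 26, 38, 50 → 3
r = 31: 38, 50 → 2
r = 34: 38, 50 → 2
r = 35: 38, 50 → 2
r = 40: 50 → 1
r = 61: none → 0
Cross-inversions: 6 + 3 + 2 + 2 + 2 + 1 + 0 = 16

Split inversions: 16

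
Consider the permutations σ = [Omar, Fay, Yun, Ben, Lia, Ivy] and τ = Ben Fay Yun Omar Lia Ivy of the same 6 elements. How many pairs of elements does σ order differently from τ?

Discordant pairs: 5

Assign each item its position (1..6) in the first ordering, then rewrite the second ordering as that position sequence:
positions: Omar→1, Fay→2, Yun→3, Ben→4, Lia→5, Ivy→6
second ordering as positions: [4, 2, 3, 1, 5, 6]
Discordant pairs = inversions in this position sequence.
4: 2, 3, 1 → 3
2: 1 → 1
3: 1 → 1
1: 0
5: 0
6: 0
Total: 3 + 1 + 1 + 0 + 0 + 0 = 5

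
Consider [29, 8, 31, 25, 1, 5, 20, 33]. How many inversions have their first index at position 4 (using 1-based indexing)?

3 such elements

The element at index 4 is 25.
Elements after it: 1, 5, 20, 33
Those smaller than 25: 1, 5, 20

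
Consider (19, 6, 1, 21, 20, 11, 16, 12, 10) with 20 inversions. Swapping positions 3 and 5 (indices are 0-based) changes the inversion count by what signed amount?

-3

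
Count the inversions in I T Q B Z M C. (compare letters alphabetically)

Element-by-element contributions:
I: 2
T: 4
Q: 3
B: 0
Z: 2
M: 1
C: 0
Sum: 2 + 4 + 3 + 0 + 2 + 1 + 0 = 12

12 out-of-order pairs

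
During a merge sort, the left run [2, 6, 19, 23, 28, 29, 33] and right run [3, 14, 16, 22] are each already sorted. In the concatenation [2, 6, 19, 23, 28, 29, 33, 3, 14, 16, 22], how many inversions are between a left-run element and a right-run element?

20 split inversions

For each element r of the right run, count left-run elements greater than r:
r = 3: 6, 19, 23, 28, 29, 33 → 6
r = 14: 19, 23, 28, 29, 33 → 5
r = 16: 19, 23, 28, 29, 33 → 5
r = 22: 23, 28, 29, 33 → 4
Cross-inversions: 6 + 5 + 5 + 4 = 20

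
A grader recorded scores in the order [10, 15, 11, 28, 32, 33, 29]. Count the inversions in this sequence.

There are 3 inversions.

Sweep left to right; for each value list the smaller values that follow it:
10 → none → 0
15 → 11 → 1
11 → none → 0
28 → none → 0
32 → 29 → 1
33 → 29 → 1
29 → none → 0
Sum: 0 + 1 + 0 + 0 + 1 + 1 + 0 = 3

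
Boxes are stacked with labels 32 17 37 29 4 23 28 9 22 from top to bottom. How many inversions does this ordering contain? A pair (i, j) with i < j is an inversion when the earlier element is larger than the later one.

24 out-of-order pairs

Element-by-element contributions:
32: 7
17: 2
37: 6
29: 5
4: 0
23: 2
28: 2
9: 0
22: 0
Sum: 7 + 2 + 6 + 5 + 0 + 2 + 2 + 0 + 0 = 24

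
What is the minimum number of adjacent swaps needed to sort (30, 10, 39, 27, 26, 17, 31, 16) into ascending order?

Each adjacent swap fixes exactly one inversion, so the minimum swap count equals the number of inversions.
Count inversions — for each element, later elements that are smaller:
30: 10, 27, 26, 17, 16 → 5
10: none → 0
39: 27, 26, 17, 31, 16 → 5
27: 26, 17, 16 → 3
26: 17, 16 → 2
17: 16 → 1
31: 16 → 1
16: none → 0
Total inversions: 5 + 0 + 5 + 3 + 2 + 1 + 1 + 0 = 17

17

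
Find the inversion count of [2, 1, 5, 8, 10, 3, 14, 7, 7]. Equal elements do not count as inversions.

10 inversions

Element-by-element contributions:
2 → 1 → 1
1 → none → 0
5 → 3 → 1
8 → 3, 7, 7 → 3
10 → 3, 7, 7 → 3
3 → none → 0
14 → 7, 7 → 2
7 → none → 0
7 → none → 0
Sum: 1 + 0 + 1 + 3 + 3 + 0 + 2 + 0 + 0 = 10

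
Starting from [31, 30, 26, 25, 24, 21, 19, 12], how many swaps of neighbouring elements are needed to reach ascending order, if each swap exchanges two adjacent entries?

Minimum adjacent swaps = number of inversions (each swap of adjacent out-of-order elements removes one inversion and no swap can remove more).
Count inversions — for each element, later elements that are smaller:
31: 30, 26, 25, 24, 21, 19, 12 → 7
30: 26, 25, 24, 21, 19, 12 → 6
26: 25, 24, 21, 19, 12 → 5
25: 24, 21, 19, 12 → 4
24: 21, 19, 12 → 3
21: 19, 12 → 2
19: 12 → 1
12: none → 0
Total inversions: 7 + 6 + 5 + 4 + 3 + 2 + 1 + 0 = 28

28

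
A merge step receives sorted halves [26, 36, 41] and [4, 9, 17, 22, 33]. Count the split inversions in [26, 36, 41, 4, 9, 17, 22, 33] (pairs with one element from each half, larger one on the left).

For each element r of the right run, count left-run elements greater than r:
r = 4: 26, 36, 41 → 3
r = 9: 26, 36, 41 → 3
r = 17: 26, 36, 41 → 3
r = 22: 26, 36, 41 → 3
r = 33: 36, 41 → 2
Cross-inversions: 3 + 3 + 3 + 3 + 2 = 14

14 split inversions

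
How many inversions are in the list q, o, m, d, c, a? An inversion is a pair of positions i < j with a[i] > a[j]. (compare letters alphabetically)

Count, for each position, how many later elements it exceeds:
q: 5
o: 4
m: 3
d: 2
c: 1
a: 0
Sum: 5 + 4 + 3 + 2 + 1 + 0 = 15

15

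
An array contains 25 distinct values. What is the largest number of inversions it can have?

The maximum occurs when the array is in strictly decreasing order: every one of the C(25, 2) pairs is inverted.
C(25, 2) = 25·24/2 = 300

There are 300 inversions.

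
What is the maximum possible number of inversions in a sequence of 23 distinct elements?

There are 253 inversions.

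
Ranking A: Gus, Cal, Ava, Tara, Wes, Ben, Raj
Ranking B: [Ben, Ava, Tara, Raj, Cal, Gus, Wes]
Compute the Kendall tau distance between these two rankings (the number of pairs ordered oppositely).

Assign each item its position (1..7) in the first ordering, then rewrite the second ordering as that position sequence:
positions: Gus→1, Cal→2, Ava→3, Tara→4, Wes→5, Ben→6, Raj→7
second ordering as positions: [6, 3, 4, 7, 2, 1, 5]
Discordant pairs = inversions in this position sequence.
6: 3, 4, 2, 1, 5 → 5
3: 2, 1 → 2
4: 2, 1 → 2
7: 2, 1, 5 → 3
2: 1 → 1
1: 0
5: 0
Total: 5 + 2 + 2 + 3 + 1 + 0 + 0 = 13

13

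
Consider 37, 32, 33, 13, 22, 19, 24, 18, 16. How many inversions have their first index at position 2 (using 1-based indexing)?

6

The element at index 2 is 32.
Elements after it: 33, 13, 22, 19, 24, 18, 16
Those smaller than 32: 13, 22, 19, 24, 18, 16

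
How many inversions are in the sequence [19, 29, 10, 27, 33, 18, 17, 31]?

Inversions: 13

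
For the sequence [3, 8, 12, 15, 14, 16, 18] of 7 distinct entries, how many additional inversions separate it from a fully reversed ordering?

20

Maximum inversions for 7 distinct elements is C(7, 2) = 7·6/2 = 21.
Current inversions — for each element, count later smaller elements:
3: 0
8: 0
12: 0
15: 1
14: 0
16: 0
18: 0
Current total: 0 + 0 + 0 + 1 + 0 + 0 + 0 = 1
Shortfall: 21 − 1 = 20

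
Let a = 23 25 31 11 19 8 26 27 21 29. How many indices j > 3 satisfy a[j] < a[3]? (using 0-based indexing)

The element at index 3 is 11.
Elements after it: 19, 8, 26, 27, 21, 29
Those smaller than 11: 8

1 such element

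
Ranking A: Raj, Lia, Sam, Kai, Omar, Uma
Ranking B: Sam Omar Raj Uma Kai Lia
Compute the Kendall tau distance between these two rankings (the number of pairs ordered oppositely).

8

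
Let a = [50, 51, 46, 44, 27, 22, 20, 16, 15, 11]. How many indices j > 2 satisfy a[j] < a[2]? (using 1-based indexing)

The element at index 2 is 51.
Elements after it: 46, 44, 27, 22, 20, 16, 15, 11
Those smaller than 51: 46, 44, 27, 22, 20, 16, 15, 11

8 such elements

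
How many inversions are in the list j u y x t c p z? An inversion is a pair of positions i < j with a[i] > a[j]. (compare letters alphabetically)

Out-of-order pairs: 13

Element-by-element contributions:
j → c → 1
u → t, c, p → 3
y → x, t, c, p → 4
x → t, c, p → 3
t → c, p → 2
c → none → 0
p → none → 0
z → none → 0
Sum: 1 + 3 + 4 + 3 + 2 + 0 + 0 + 0 = 13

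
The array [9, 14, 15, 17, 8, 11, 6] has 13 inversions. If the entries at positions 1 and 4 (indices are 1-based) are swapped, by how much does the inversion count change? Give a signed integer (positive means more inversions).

+5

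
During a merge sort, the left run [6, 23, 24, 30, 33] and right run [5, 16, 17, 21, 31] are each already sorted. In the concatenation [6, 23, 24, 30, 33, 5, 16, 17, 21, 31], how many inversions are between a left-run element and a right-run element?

For each element r of the right run, count left-run elements greater than r:
r = 5: 6, 23, 24, 30, 33 → 5
r = 16: 23, 24, 30, 33 → 4
r = 17: 23, 24, 30, 33 → 4
r = 21: 23, 24, 30, 33 → 4
r = 31: 33 → 1
Cross-inversions: 5 + 4 + 4 + 4 + 1 = 18

Cross-inversions: 18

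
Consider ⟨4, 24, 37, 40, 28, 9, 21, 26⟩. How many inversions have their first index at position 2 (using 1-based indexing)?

2 such elements

The element at index 2 is 24.
Elements after it: 37, 40, 28, 9, 21, 26
Those smaller than 24: 9, 21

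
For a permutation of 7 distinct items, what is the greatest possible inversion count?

21 inversions

A reversed (strictly descending) arrangement makes every pair an inversion, giving C(7, 2) inversions.
C(7, 2) = 7·6/2 = 21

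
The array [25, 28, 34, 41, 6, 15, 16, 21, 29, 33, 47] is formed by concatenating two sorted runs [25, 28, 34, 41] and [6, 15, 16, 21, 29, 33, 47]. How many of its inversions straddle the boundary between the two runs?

20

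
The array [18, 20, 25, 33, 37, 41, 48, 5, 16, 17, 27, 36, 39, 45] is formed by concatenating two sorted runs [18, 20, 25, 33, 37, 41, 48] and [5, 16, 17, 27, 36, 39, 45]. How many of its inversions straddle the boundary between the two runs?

There are 31 cross-inversions.

Take each right-half value and tally the left-half values above it:
r = 5: 18, 20, 25, 33, 37, 41, 48 → 7
r = 16: 18, 20, 25, 33, 37, 41, 48 → 7
r = 17: 18, 20, 25, 33, 37, 41, 48 → 7
r = 27: 33, 37, 41, 48 → 4
r = 36: 37, 41, 48 → 3
r = 39: 41, 48 → 2
r = 45: 48 → 1
Cross-inversions: 7 + 7 + 7 + 4 + 3 + 2 + 1 = 31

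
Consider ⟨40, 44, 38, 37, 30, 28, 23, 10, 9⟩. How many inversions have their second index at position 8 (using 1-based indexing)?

7

The element at index 8 is 10.
Elements before it: 40, 44, 38, 37, 30, 28, 23
Those larger than 10: 40, 44, 38, 37, 30, 28, 23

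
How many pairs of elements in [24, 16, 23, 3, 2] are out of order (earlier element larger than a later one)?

9 inversions

Count, for each position, how many later elements it exceeds:
24: 4
16: 2
23: 2
3: 1
2: 0
Sum: 4 + 2 + 2 + 1 + 0 = 9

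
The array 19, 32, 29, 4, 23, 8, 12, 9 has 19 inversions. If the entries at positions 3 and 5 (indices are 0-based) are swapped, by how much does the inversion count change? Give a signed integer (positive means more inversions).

+1

Positions 3 and 5 hold 4 and 8; after swapping, the array is [19, 32, 29, 8, 23, 4, 12, 9].
Sweep left to right; for each value list the smaller values that follow it:
19 → 8, 4, 12, 9 → 4
32 → 29, 8, 23, 4, 12, 9 → 6
29 → 8, 23, 4, 12, 9 → 5
8 → 4 → 1
23 → 4, 12, 9 → 3
4 → none → 0
12 → 9 → 1
9 → none → 0
Sum: 4 + 6 + 5 + 1 + 3 + 0 + 1 + 0 = 20
Change: 20 − 19 = +1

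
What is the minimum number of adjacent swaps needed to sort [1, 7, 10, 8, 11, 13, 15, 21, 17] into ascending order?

There are 2 swaps.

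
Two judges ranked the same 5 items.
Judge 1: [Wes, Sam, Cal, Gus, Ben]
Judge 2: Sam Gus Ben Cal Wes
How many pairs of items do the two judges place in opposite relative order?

6

Assign each item its position (1..5) in the first ordering, then rewrite the second ordering as that position sequence:
positions: Wes→1, Sam→2, Cal→3, Gus→4, Ben→5
second ordering as positions: [2, 4, 5, 3, 1]
Discordant pairs = inversions in this position sequence.
2: 1 → 1
4: 3, 1 → 2
5: 3, 1 → 2
3: 1 → 1
1: 0
Total: 1 + 2 + 2 + 1 + 0 = 6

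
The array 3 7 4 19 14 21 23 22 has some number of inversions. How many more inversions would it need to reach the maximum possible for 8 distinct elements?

Maximum inversions for 8 distinct elements is C(8, 2) = 8·7/2 = 28.
Current inversions — for each element, count later smaller elements:
3: 0
7: 1
4: 0
19: 1
14: 0
21: 0
23: 1
22: 0
Current total: 0 + 1 + 0 + 1 + 0 + 0 + 1 + 0 = 3
Shortfall: 28 − 3 = 25

25 inversions short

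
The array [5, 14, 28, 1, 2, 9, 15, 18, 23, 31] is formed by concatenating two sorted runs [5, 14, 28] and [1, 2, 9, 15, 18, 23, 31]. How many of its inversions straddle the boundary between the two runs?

11

Take each right-half value and tally the left-half values above it:
r = 1: 5, 14, 28 → 3
r = 2: 5, 14, 28 → 3
r = 9: 14, 28 → 2
r = 15: 28 → 1
r = 18: 28 → 1
r = 23: 28 → 1
r = 31: none → 0
Cross-inversions: 3 + 3 + 2 + 1 + 1 + 1 + 0 = 11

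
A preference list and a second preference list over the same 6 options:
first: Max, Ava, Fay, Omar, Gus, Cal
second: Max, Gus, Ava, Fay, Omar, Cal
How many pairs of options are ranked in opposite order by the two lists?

3 pairs

Assign each item its position (1..6) in the first ordering, then rewrite the second ordering as that position sequence:
positions: Max→1, Ava→2, Fay→3, Omar→4, Gus→5, Cal→6
second ordering as positions: [1, 5, 2, 3, 4, 6]
Discordant pairs = inversions in this position sequence.
1: 0
5: 2, 3, 4 → 3
2: 0
3: 0
4: 0
6: 0
Total: 0 + 3 + 0 + 0 + 0 + 0 = 3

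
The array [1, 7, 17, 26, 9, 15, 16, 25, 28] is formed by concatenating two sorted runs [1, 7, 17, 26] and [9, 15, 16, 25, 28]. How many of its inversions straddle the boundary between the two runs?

For each element r of the right run, count left-run elements greater than r:
r = 9: 17, 26 → 2
r = 15: 17, 26 → 2
r = 16: 17, 26 → 2
r = 25: 26 → 1
r = 28: none → 0
Cross-inversions: 2 + 2 + 2 + 1 + 0 = 7

Split inversions: 7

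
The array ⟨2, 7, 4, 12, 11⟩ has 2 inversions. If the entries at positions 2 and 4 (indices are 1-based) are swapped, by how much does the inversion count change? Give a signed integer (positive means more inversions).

Positions 2 and 4 hold 7 and 12; after swapping, the array is [2, 12, 4, 7, 11].
Count, for each position, how many later elements it exceeds:
2 → none → 0
12 → 4, 7, 11 → 3
4 → none → 0
7 → none → 0
11 → none → 0
Sum: 0 + 3 + 0 + 0 + 0 = 3
Change: 3 − 2 = +1

+1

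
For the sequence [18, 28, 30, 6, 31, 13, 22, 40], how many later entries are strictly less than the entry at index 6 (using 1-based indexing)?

0

The element at index 6 is 13.
Elements after it: 22, 40
None of them are smaller than 13.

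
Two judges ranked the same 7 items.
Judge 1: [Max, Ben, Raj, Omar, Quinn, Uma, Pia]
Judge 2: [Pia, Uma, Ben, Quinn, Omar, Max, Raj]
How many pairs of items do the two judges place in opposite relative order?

17 discordant pairs

Assign each item its position (1..7) in the first ordering, then rewrite the second ordering as that position sequence:
positions: Max→1, Ben→2, Raj→3, Omar→4, Quinn→5, Uma→6, Pia→7
second ordering as positions: [7, 6, 2, 5, 4, 1, 3]
Discordant pairs = inversions in this position sequence.
7: 6, 2, 5, 4, 1, 3 → 6
6: 2, 5, 4, 1, 3 → 5
2: 1 → 1
5: 4, 1, 3 → 3
4: 1, 3 → 2
1: 0
3: 0
Total: 6 + 5 + 1 + 3 + 2 + 0 + 0 = 17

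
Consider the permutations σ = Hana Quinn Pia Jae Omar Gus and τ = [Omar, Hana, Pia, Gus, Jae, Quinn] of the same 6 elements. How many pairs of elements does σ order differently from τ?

8 discordant pairs

Assign each item its position (1..6) in the first ordering, then rewrite the second ordering as that position sequence:
positions: Hana→1, Quinn→2, Pia→3, Jae→4, Omar→5, Gus→6
second ordering as positions: [5, 1, 3, 6, 4, 2]
Discordant pairs = inversions in this position sequence.
5: 1, 3, 4, 2 → 4
1: 0
3: 2 → 1
6: 4, 2 → 2
4: 2 → 1
2: 0
Total: 4 + 0 + 1 + 2 + 1 + 0 = 8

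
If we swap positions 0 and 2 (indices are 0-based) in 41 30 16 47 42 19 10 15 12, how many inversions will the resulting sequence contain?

24

Positions 0 and 2 hold 41 and 16; after swapping, the array is [16, 30, 41, 47, 42, 19, 10, 15, 12].
Count, for each position, how many later elements it exceeds:
16 → 10, 15, 12 → 3
30 → 19, 10, 15, 12 → 4
41 → 19, 10, 15, 12 → 4
47 → 42, 19, 10, 15, 12 → 5
42 → 19, 10, 15, 12 → 4
19 → 10, 15, 12 → 3
10 → none → 0
15 → 12 → 1
12 → none → 0
Sum: 3 + 4 + 4 + 5 + 4 + 3 + 0 + 1 + 0 = 24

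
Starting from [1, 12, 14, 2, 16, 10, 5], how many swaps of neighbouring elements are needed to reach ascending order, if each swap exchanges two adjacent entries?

9

Minimum adjacent swaps = number of inversions (each swap of adjacent out-of-order elements removes one inversion and no swap can remove more).
Count inversions — for each element, later elements that are smaller:
1: none → 0
12: 2, 10, 5 → 3
14: 2, 10, 5 → 3
2: none → 0
16: 10, 5 → 2
10: 5 → 1
5: none → 0
Total inversions: 0 + 3 + 3 + 0 + 2 + 1 + 0 = 9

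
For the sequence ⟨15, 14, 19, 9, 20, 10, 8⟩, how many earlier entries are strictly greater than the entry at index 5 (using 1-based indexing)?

0

The element at index 5 is 20.
Elements before it: 15, 14, 19, 9
None of them are larger than 20.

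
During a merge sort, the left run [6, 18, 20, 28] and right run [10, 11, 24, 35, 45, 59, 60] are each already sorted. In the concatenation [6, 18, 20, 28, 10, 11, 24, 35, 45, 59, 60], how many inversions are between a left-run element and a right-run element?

There are 7 split inversions.

For each element r of the right run, count left-run elements greater than r:
r = 10: 18, 20, 28 → 3
r = 11: 18, 20, 28 → 3
r = 24: 28 → 1
r = 35: none → 0
r = 45: none → 0
r = 59: none → 0
r = 60: none → 0
Cross-inversions: 3 + 3 + 1 + 0 + 0 + 0 + 0 = 7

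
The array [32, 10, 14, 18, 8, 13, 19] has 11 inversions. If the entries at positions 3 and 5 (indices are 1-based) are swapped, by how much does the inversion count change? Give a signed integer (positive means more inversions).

-1

Positions 3 and 5 hold 14 and 8; after swapping, the array is [32, 10, 8, 18, 14, 13, 19].
Element-by-element contributions:
32 → 10, 8, 18, 14, 13, 19 → 6
10 → 8 → 1
8 → none → 0
18 → 14, 13 → 2
14 → 13 → 1
13 → none → 0
19 → none → 0
Sum: 6 + 1 + 0 + 2 + 1 + 0 + 0 = 10
Change: 10 − 11 = -1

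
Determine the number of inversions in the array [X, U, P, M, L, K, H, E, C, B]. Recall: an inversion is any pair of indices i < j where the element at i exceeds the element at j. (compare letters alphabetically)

Out-of-order pairs: 45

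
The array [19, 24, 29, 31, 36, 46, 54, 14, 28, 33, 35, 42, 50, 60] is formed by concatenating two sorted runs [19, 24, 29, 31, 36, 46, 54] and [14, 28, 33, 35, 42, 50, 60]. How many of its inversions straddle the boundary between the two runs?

Count, for every r in R, how many entries of L exceed r:
r = 14: 19, 24, 29, 31, 36, 46, 54 → 7
r = 28: 29, 31, 36, 46, 54 → 5
r = 33: 36, 46, 54 → 3
r = 35: 36, 46, 54 → 3
r = 42: 46, 54 → 2
r = 50: 54 → 1
r = 60: none → 0
Cross-inversions: 7 + 5 + 3 + 3 + 2 + 1 + 0 = 21

21 cross-inversions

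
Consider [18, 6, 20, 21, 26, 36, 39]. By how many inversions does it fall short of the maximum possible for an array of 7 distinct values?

Maximum inversions for 7 distinct elements is C(7, 2) = 7·6/2 = 21.
Current inversions — for each element, count later smaller elements:
18: 1
6: 0
20: 0
21: 0
26: 0
36: 0
39: 0
Current total: 1 + 0 + 0 + 0 + 0 + 0 + 0 = 1
Shortfall: 21 − 1 = 20

20 inversions short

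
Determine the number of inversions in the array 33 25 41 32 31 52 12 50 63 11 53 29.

31 inversions

Element-by-element contributions:
33: 6
25: 2
41: 5
32: 4
31: 3
52: 4
12: 1
50: 2
63: 3
11: 0
53: 1
29: 0
Sum: 6 + 2 + 5 + 4 + 3 + 4 + 1 + 2 + 3 + 0 + 1 + 0 = 31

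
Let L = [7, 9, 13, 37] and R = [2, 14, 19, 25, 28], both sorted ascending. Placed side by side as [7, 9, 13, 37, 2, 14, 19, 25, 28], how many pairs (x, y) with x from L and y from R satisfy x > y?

There are 8 cross-inversions.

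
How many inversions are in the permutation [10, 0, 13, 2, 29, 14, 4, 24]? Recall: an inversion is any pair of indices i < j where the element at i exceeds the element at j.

9

Element-by-element contributions:
10 → 0, 2, 4 → 3
0 → none → 0
13 → 2, 4 → 2
2 → none → 0
29 → 14, 4, 24 → 3
14 → 4 → 1
4 → none → 0
24 → none → 0
Sum: 3 + 0 + 2 + 0 + 3 + 1 + 0 + 0 = 9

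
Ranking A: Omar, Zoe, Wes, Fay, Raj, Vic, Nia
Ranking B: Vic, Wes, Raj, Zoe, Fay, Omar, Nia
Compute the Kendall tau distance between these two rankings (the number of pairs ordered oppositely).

12 discordant pairs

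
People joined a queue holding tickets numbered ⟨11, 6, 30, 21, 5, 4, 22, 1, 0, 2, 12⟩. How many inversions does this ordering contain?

Inversions: 37

Count, for each position, how many later elements it exceeds:
11: 6
6: 5
30: 8
21: 6
5: 4
4: 3
22: 4
1: 1
0: 0
2: 0
12: 0
Sum: 6 + 5 + 8 + 6 + 4 + 3 + 4 + 1 + 0 + 0 + 0 = 37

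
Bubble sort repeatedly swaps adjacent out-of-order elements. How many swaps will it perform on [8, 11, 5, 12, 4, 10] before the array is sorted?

The minimum number of adjacent swaps to sort an array equals its inversion count, since every such swap removes exactly one inversion.
Count inversions — for each element, later elements that are smaller:
8: 5, 4 → 2
11: 5, 4, 10 → 3
5: 4 → 1
12: 4, 10 → 2
4: none → 0
10: none → 0
Total inversions: 2 + 3 + 1 + 2 + 0 + 0 = 8

There are 8 swaps.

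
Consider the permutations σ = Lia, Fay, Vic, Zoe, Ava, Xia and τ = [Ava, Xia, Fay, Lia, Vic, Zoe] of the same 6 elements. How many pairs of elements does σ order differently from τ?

9

Assign each item its position (1..6) in the first ordering, then rewrite the second ordering as that position sequence:
positions: Lia→1, Fay→2, Vic→3, Zoe→4, Ava→5, Xia→6
second ordering as positions: [5, 6, 2, 1, 3, 4]
Discordant pairs = inversions in this position sequence.
5: 2, 1, 3, 4 → 4
6: 2, 1, 3, 4 → 4
2: 1 → 1
1: 0
3: 0
4: 0
Total: 4 + 4 + 1 + 0 + 0 + 0 = 9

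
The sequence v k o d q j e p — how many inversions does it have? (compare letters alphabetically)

There are 17 out-of-order pairs.

Sweep left to right; for each value list the smaller values that follow it:
v: 7
k: 3
o: 3
d: 0
q: 3
j: 1
e: 0
p: 0
Sum: 7 + 3 + 3 + 0 + 3 + 1 + 0 + 0 = 17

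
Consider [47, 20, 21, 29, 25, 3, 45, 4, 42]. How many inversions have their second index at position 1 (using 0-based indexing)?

1

The element at index 1 is 20.
Elements before it: 47
Those larger than 20: 47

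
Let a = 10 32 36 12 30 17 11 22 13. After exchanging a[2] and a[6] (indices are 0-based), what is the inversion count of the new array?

Positions 2 and 6 hold 36 and 11; after swapping, the array is [10, 32, 11, 12, 30, 17, 36, 22, 13].
Element-by-element contributions:
10 → none → 0
32 → 11, 12, 30, 17, 22, 13 → 6
11 → none → 0
12 → none → 0
30 → 17, 22, 13 → 3
17 → 13 → 1
36 → 22, 13 → 2
22 → 13 → 1
13 → none → 0
Sum: 0 + 6 + 0 + 0 + 3 + 1 + 2 + 1 + 0 = 13

13 inversions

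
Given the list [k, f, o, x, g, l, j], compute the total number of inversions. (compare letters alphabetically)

10 out-of-order pairs

Element-by-element contributions:
k: 3
f: 0
o: 3
x: 3
g: 0
l: 1
j: 0
Sum: 3 + 0 + 3 + 3 + 0 + 1 + 0 = 10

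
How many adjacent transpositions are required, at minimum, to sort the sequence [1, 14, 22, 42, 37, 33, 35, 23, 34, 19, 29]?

Swaps: 24

Each adjacent swap fixes exactly one inversion, so the minimum swap count equals the number of inversions.
Count inversions — for each element, later elements that are smaller:
1: none → 0
14: none → 0
22: 19 → 1
42: 37, 33, 35, 23, 34, 19, 29 → 7
37: 33, 35, 23, 34, 19, 29 → 6
33: 23, 19, 29 → 3
35: 23, 34, 19, 29 → 4
23: 19 → 1
34: 19, 29 → 2
19: none → 0
29: none → 0
Total inversions: 0 + 0 + 1 + 7 + 6 + 3 + 4 + 1 + 2 + 0 + 0 = 24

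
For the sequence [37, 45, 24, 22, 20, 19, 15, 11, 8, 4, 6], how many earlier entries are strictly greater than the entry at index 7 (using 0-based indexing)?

The element at index 7 is 11.
Elements before it: 37, 45, 24, 22, 20, 19, 15
Those larger than 11: 37, 45, 24, 22, 20, 19, 15

7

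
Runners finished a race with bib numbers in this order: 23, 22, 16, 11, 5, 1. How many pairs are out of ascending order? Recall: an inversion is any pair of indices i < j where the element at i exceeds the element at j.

Sweep left to right; for each value list the smaller values that follow it:
23 → 22, 16, 11, 5, 1 → 5
22 → 16, 11, 5, 1 → 4
16 → 11, 5, 1 → 3
11 → 5, 1 → 2
5 → 1 → 1
1 → none → 0
Sum: 5 + 4 + 3 + 2 + 1 + 0 = 15

Out-of-order pairs: 15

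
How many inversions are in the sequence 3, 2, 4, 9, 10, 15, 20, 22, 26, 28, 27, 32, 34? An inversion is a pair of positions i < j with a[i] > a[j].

Sweep left to right; for each value list the smaller values that follow it:
3: 1
2: 0
4: 0
9: 0
10: 0
15: 0
20: 0
22: 0
26: 0
28: 1
27: 0
32: 0
34: 0
Sum: 1 + 0 + 0 + 0 + 0 + 0 + 0 + 0 + 0 + 1 + 0 + 0 + 0 = 2

2 out-of-order pairs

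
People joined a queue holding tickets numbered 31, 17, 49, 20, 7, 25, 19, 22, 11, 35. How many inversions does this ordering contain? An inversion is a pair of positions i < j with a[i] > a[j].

Count, for each position, how many later elements it exceeds:
31 → 17, 20, 7, 25, 19, 22, 11 → 7
17 → 7, 11 → 2
49 → 20, 7, 25, 19, 22, 11, 35 → 7
20 → 7, 19, 11 → 3
7 → none → 0
25 → 19, 22, 11 → 3
19 → 11 → 1
22 → 11 → 1
11 → none → 0
35 → none → 0
Sum: 7 + 2 + 7 + 3 + 0 + 3 + 1 + 1 + 0 + 0 = 24

There are 24 out-of-order pairs.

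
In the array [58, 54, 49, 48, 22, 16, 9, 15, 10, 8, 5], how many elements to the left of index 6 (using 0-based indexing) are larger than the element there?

6 such elements

The element at index 6 is 9.
Elements before it: 58, 54, 49, 48, 22, 16
Those larger than 9: 58, 54, 49, 48, 22, 16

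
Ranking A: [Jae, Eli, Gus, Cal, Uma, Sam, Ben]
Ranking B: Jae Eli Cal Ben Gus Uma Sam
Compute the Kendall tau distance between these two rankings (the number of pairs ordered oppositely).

4 discordant pairs

Assign each item its position (1..7) in the first ordering, then rewrite the second ordering as that position sequence:
positions: Jae→1, Eli→2, Gus→3, Cal→4, Uma→5, Sam→6, Ben→7
second ordering as positions: [1, 2, 4, 7, 3, 5, 6]
Discordant pairs = inversions in this position sequence.
1: 0
2: 0
4: 3 → 1
7: 3, 5, 6 → 3
3: 0
5: 0
6: 0
Total: 0 + 0 + 1 + 3 + 0 + 0 + 0 = 4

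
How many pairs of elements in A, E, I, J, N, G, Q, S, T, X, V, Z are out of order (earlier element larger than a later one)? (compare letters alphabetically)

4 out-of-order pairs

Count, for each position, how many later elements it exceeds:
A: 0
E: 0
I: 1
J: 1
N: 1
G: 0
Q: 0
S: 0
T: 0
X: 1
V: 0
Z: 0
Sum: 0 + 0 + 1 + 1 + 1 + 0 + 0 + 0 + 0 + 1 + 0 + 0 = 4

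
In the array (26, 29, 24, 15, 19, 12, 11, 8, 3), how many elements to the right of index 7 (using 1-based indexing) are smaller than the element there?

The element at index 7 is 11.
Elements after it: 8, 3
Those smaller than 11: 8, 3

2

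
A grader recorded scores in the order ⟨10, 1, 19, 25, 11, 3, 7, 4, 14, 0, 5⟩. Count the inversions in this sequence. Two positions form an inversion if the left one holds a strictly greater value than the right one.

33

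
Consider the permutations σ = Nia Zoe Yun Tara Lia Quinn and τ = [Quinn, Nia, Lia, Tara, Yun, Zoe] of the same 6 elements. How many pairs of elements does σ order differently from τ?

11 discordant pairs

Assign each item its position (1..6) in the first ordering, then rewrite the second ordering as that position sequence:
positions: Nia→1, Zoe→2, Yun→3, Tara→4, Lia→5, Quinn→6
second ordering as positions: [6, 1, 5, 4, 3, 2]
Discordant pairs = inversions in this position sequence.
6: 1, 5, 4, 3, 2 → 5
1: 0
5: 4, 3, 2 → 3
4: 3, 2 → 2
3: 2 → 1
2: 0
Total: 5 + 0 + 3 + 2 + 1 + 0 = 11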